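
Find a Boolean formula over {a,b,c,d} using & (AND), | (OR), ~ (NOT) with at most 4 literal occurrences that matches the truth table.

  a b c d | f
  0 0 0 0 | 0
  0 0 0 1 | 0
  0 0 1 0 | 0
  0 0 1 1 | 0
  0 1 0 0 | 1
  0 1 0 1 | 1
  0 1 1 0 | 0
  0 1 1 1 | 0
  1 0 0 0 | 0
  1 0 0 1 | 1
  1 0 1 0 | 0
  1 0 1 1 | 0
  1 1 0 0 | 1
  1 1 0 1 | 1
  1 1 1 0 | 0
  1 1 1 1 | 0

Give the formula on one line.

  ~c = 1100110011001100
  (d & a) = 0000000001010101
  ((d & a) | b) = 0000111101011111
  (~c & ((d & a) | b)) = 0000110001001100

(~c & ((d & a) | b))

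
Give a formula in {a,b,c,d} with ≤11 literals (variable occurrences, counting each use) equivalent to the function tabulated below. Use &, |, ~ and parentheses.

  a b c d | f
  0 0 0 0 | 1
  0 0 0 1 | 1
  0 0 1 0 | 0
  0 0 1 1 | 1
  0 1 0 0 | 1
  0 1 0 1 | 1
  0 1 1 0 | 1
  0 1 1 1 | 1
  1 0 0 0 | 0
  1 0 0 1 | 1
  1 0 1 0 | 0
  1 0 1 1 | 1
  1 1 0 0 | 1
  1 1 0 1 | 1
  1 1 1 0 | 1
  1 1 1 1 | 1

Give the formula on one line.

  ~a = 1111111100000000
  (~a & d) = 0101010100000000
  ((~a & d) | b) = 0101111100001111
  ~c = 1100110011001100
  (a | ~c) = 1100110011111111
  ~d = 1010101010101010
  ~b = 1111000011110000
  (~d | ~b) = 1111101011111010
  ((a | ~c) & (~d | ~b)) = 1100100011111010
  (((a | ~c) & (~d | ~b)) & ~a) = 1100100000000000
  (d | (((a | ~c) & (~d | ~b)) & ~a)) = 1101110101010101
  (((~a & d) | b) | (d | (((a | ~c) & (~d | ~b)) & ~a))) = 1101111101011111

(((~a & d) | b) | (d | (((a | ~c) & (~d | ~b)) & ~a)))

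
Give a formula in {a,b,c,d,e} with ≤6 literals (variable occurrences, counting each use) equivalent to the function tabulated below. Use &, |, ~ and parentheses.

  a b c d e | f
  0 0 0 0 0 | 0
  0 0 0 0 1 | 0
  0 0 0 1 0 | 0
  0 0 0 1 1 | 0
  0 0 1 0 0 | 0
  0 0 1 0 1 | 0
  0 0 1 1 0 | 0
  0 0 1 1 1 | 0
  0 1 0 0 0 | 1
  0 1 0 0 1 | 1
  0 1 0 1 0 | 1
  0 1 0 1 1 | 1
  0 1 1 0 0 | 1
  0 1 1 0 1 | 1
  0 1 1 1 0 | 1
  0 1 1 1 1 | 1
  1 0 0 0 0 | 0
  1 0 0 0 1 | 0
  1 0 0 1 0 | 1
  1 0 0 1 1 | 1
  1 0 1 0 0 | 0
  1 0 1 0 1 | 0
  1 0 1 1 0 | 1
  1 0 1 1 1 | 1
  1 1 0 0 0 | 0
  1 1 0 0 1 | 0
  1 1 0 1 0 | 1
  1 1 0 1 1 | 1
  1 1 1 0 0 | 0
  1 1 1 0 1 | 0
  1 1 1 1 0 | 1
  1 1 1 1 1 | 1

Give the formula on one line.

  (d & a) = 00000000000000000011001100110011
  ~a = 11111111111111110000000000000000
  (b & ~a) = 00000000111111110000000000000000
  ((d & a) | (b & ~a)) = 00000000111111110011001100110011

((d & a) | (b & ~a))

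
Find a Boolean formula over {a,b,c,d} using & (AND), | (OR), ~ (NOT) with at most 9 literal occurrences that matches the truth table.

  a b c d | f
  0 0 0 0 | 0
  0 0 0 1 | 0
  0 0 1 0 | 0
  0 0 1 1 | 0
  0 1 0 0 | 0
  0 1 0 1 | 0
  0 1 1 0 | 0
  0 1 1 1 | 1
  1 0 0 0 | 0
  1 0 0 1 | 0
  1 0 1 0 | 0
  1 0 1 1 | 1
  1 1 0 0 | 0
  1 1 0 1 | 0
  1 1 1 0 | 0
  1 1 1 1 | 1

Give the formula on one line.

  (c & d) = 0001000100010001
  ~c = 1100110011001100
  (b | ~c) = 1100111111001111
  (c & (b | ~c)) = 0000001100000011
  (c & a) = 0000000000110011
  (~c | (c & a)) = 1100110011111111
  ((c & (b | ~c)) | (~c | (c & a))) = 1100111111111111
  ((c & d) & ((c & (b | ~c)) | (~c | (c & a)))) = 0000000100010001

((c & d) & ((c & (b | ~c)) | (~c | (c & a))))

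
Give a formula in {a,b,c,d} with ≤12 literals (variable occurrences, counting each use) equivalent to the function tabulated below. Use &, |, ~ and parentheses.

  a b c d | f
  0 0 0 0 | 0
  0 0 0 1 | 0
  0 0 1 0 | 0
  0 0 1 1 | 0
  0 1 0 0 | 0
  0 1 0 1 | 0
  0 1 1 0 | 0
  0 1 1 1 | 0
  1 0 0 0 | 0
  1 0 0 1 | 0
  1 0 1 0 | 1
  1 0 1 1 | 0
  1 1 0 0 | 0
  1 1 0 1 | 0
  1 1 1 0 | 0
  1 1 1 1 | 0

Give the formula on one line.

  ~c = 1100110011001100
  (~c | a) = 1100110011111111
  ~b = 1111000011110000
  (~b | a) = 1111000011111111
  (d & (~b | a)) = 0101000001010101
  ((~c | a) & (d & (~b | a))) = 0100000001010101
  (((~c | a) & (d & (~b | a))) | a) = 0100000011111111
  ~d = 1010101010101010
  (~b & ~d) = 1010000010100000
  ((~b & ~d) & c) = 0010000000100000
  ((((~c | a) & (d & (~b | a))) | a) & ((~b & ~d) & c)) = 0000000000100000

((((~c | a) & (d & (~b | a))) | a) & ((~b & ~d) & c))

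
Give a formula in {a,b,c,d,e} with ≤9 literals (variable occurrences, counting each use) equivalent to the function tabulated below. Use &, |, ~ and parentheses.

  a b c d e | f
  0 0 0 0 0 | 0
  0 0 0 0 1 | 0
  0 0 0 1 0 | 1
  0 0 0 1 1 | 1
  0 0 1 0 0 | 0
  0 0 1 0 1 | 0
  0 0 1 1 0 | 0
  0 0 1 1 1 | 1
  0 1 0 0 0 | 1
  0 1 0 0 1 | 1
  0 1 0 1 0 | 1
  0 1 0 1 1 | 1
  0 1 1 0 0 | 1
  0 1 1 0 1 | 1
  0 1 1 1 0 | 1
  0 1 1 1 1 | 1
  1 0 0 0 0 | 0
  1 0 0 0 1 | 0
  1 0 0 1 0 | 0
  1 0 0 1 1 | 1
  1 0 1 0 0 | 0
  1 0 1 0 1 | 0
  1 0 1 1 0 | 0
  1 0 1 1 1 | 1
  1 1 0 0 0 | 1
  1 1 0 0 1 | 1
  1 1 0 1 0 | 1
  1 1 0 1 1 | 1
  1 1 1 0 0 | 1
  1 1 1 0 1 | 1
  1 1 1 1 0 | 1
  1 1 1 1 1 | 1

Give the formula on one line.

  (b & d) = 00000000001100110000000000110011
  ~c = 11110000111100001111000011110000
  (~c & d) = 00110000001100000011000000110000
  ~a = 11111111111111110000000000000000
  (~a & d) = 00110011001100110000000000000000
  ((~c & d) & (~a & d)) = 00110000001100000000000000000000
  ((b & d) | ((~c & d) & (~a & d))) = 00110000001100110000000000110011
  (d & e) = 00010001000100010001000100010001
  (b | (d & e)) = 00010001111111110001000111111111
  (((b & d) | ((~c & d) & (~a & d))) | (b | (d & e))) = 00110001111111110001000111111111

(((b & d) | ((~c & d) & (~a & d))) | (b | (d & e)))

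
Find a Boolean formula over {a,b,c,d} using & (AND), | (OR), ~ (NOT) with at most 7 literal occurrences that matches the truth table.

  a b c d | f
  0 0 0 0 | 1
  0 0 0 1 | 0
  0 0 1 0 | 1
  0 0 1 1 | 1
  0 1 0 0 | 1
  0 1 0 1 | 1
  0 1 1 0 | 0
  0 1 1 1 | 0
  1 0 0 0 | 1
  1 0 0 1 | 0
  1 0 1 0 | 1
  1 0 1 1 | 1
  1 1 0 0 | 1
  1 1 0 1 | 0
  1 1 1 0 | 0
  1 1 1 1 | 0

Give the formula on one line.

((c & ~b) | ((~d | (~a & b)) & ~c))

  ~b = 1111000011110000
  (c & ~b) = 0011000000110000
  ~d = 1010101010101010
  ~a = 1111111100000000
  (~a & b) = 0000111100000000
  (~d | (~a & b)) = 1010111110101010
  ~c = 1100110011001100
  ((~d | (~a & b)) & ~c) = 1000110010001000
  ((c & ~b) | ((~d | (~a & b)) & ~c)) = 1011110010111000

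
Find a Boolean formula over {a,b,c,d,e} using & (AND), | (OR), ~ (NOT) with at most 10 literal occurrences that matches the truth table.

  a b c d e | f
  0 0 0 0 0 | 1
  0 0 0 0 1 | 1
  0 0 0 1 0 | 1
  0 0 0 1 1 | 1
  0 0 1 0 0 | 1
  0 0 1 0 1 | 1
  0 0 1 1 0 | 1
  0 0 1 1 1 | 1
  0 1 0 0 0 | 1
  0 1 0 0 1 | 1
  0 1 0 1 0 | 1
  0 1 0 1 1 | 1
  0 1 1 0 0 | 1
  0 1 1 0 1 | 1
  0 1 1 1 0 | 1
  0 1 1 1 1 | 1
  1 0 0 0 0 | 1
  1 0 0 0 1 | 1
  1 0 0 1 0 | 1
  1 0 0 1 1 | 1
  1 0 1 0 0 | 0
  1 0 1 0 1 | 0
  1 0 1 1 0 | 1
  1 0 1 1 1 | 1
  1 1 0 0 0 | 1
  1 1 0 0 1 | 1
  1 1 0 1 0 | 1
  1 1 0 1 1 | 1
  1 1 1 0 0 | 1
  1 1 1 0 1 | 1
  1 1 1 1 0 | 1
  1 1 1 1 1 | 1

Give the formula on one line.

(((~b | d) & ((d | (~b & ~a)) | ~c)) | (~a | b))

  ~b = 11111111000000001111111100000000
  (~b | d) = 11111111001100111111111100110011
  ~a = 11111111111111110000000000000000
  (~b & ~a) = 11111111000000000000000000000000
  (d | (~b & ~a)) = 11111111001100110011001100110011
  ~c = 11110000111100001111000011110000
  ((d | (~b & ~a)) | ~c) = 11111111111100111111001111110011
  ((~b | d) & ((d | (~b & ~a)) | ~c)) = 11111111001100111111001100110011
  (~a | b) = 11111111111111110000000011111111
  (((~b | d) & ((d | (~b & ~a)) | ~c)) | (~a | b)) = 11111111111111111111001111111111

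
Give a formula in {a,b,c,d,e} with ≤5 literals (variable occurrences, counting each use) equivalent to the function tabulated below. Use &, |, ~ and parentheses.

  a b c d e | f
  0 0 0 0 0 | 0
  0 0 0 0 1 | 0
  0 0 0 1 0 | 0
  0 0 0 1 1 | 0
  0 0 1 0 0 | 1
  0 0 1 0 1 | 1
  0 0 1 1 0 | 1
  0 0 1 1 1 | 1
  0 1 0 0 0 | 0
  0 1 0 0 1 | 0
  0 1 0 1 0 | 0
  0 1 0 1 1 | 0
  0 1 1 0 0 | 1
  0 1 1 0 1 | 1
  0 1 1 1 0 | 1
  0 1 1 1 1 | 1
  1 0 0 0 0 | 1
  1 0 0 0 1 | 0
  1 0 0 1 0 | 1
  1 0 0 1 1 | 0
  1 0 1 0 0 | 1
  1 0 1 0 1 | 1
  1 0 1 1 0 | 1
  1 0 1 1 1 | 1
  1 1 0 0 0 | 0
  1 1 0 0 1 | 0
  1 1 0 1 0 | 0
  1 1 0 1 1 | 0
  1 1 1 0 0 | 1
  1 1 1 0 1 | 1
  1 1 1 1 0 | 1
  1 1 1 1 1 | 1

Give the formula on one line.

  ~b = 11111111000000001111111100000000
  (~b & a) = 00000000000000001111111100000000
  ~e = 10101010101010101010101010101010
  ((~b & a) & ~e) = 00000000000000001010101000000000
  (c | ((~b & a) & ~e)) = 00001111000011111010111100001111

(c | ((~b & a) & ~e))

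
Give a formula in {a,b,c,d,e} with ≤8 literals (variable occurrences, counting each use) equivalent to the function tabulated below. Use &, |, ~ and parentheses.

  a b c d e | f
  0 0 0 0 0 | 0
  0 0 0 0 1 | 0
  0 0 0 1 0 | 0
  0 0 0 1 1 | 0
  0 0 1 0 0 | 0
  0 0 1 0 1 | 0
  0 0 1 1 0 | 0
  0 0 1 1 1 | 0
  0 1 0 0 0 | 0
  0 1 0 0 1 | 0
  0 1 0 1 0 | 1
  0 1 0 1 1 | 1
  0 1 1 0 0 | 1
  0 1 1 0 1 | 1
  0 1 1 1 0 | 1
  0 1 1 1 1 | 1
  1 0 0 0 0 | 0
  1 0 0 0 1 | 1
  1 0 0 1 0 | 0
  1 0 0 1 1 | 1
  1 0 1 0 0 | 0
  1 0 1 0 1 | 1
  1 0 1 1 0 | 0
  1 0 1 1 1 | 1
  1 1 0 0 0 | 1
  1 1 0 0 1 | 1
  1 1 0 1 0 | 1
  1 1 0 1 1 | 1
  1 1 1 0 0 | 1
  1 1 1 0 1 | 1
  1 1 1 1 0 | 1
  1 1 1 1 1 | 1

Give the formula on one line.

  (a & e) = 00000000000000000101010101010101
  ((a & e) | b) = 00000000111111110101010111111111
  (a | c) = 00001111000011111111111111111111
  ((a | c) | d) = 00111111001111111111111111111111
  (((a & e) | b) & ((a | c) | d)) = 00000000001111110101010111111111

(((a & e) | b) & ((a | c) | d))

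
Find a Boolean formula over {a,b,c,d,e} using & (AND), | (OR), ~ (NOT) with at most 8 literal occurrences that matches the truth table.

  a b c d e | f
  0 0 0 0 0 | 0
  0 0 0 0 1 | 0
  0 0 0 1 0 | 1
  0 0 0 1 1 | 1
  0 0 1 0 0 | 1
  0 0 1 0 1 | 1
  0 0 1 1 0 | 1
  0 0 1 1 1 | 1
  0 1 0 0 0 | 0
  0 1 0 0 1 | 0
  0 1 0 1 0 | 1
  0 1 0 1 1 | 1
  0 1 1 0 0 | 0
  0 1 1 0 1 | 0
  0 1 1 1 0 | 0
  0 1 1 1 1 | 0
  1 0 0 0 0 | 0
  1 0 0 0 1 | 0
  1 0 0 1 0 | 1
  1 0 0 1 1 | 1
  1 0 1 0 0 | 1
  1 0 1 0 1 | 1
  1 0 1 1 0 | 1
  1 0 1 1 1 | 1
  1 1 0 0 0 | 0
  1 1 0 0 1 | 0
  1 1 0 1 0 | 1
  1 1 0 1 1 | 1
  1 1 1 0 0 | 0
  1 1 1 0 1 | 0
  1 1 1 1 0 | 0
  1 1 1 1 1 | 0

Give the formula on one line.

((~b | ~c) & ((~c & d) | c))

  ~b = 11111111000000001111111100000000
  ~c = 11110000111100001111000011110000
  (~b | ~c) = 11111111111100001111111111110000
  (~c & d) = 00110000001100000011000000110000
  ((~c & d) | c) = 00111111001111110011111100111111
  ((~b | ~c) & ((~c & d) | c)) = 00111111001100000011111100110000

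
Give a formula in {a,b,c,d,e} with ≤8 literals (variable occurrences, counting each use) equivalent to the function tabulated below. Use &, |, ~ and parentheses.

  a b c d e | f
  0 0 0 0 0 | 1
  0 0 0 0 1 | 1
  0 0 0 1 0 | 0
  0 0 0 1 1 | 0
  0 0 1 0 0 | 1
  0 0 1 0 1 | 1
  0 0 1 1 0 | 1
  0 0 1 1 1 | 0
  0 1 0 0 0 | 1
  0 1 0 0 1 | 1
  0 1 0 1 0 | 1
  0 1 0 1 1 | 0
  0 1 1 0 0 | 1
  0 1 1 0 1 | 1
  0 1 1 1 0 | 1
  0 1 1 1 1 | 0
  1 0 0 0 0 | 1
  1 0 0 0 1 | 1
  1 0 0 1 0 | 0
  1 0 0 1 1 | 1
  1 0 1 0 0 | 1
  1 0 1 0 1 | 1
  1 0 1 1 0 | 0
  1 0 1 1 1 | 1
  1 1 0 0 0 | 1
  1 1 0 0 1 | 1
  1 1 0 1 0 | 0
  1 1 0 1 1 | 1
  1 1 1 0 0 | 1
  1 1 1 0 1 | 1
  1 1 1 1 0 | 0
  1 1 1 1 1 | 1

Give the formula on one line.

(((a & e) | (~a & ((c & ~e) | (~e & b)))) | ~d)

  (a & e) = 00000000000000000101010101010101
  ~a = 11111111111111110000000000000000
  ~e = 10101010101010101010101010101010
  (c & ~e) = 00001010000010100000101000001010
  (~e & b) = 00000000101010100000000010101010
  ((c & ~e) | (~e & b)) = 00001010101010100000101010101010
  (~a & ((c & ~e) | (~e & b))) = 00001010101010100000000000000000
  ((a & e) | (~a & ((c & ~e) | (~e & b)))) = 00001010101010100101010101010101
  ~d = 11001100110011001100110011001100
  (((a & e) | (~a & ((c & ~e) | (~e & b)))) | ~d) = 11001110111011101101110111011101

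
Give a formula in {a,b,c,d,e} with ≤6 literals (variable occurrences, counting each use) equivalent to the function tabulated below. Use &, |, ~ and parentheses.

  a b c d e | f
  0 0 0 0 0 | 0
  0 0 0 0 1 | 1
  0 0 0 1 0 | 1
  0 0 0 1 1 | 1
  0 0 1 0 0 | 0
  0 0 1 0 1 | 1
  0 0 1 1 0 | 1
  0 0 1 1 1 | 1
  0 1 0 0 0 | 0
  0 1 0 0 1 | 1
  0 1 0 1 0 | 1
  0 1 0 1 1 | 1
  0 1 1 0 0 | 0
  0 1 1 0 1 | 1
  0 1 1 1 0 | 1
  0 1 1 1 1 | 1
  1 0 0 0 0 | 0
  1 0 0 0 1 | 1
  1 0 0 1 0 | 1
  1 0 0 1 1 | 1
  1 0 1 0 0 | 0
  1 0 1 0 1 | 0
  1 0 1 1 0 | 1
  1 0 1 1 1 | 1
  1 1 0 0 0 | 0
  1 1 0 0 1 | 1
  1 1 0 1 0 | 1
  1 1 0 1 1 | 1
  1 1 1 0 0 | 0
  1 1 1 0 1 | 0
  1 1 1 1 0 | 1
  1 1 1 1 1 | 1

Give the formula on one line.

(d | (e & (~a | ~c)))

  ~a = 11111111111111110000000000000000
  ~c = 11110000111100001111000011110000
  (~a | ~c) = 11111111111111111111000011110000
  (e & (~a | ~c)) = 01010101010101010101000001010000
  (d | (e & (~a | ~c))) = 01110111011101110111001101110011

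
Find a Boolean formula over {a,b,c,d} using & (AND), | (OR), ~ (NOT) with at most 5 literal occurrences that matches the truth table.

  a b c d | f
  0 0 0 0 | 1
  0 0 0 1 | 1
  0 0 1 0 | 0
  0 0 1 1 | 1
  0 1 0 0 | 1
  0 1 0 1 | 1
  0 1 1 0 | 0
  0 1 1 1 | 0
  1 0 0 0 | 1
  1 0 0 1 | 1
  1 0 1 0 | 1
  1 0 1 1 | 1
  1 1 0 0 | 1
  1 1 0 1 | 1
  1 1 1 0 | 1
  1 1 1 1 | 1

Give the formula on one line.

(((~b & d) & ~a) | (~c | a))

  ~b = 1111000011110000
  (~b & d) = 0101000001010000
  ~a = 1111111100000000
  ((~b & d) & ~a) = 0101000000000000
  ~c = 1100110011001100
  (~c | a) = 1100110011111111
  (((~b & d) & ~a) | (~c | a)) = 1101110011111111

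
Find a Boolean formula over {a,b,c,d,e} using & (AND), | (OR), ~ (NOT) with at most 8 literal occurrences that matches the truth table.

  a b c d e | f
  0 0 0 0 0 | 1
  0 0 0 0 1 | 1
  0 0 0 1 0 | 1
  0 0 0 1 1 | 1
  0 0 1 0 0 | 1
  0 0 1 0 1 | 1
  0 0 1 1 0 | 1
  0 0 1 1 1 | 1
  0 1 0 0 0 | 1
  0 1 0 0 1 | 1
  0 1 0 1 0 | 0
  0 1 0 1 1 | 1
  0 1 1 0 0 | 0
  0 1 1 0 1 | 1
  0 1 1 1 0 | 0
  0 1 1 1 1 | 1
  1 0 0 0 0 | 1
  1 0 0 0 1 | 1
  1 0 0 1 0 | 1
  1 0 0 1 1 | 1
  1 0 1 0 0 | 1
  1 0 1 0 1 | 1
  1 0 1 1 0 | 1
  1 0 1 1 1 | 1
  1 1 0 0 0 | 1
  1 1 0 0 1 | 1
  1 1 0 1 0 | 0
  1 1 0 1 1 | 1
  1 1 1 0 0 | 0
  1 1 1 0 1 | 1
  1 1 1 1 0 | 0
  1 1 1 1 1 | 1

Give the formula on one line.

  ~b = 11111111000000001111111100000000
  ~d = 11001100110011001100110011001100
  ~c = 11110000111100001111000011110000
  (~d & ~c) = 11000000110000001100000011000000
  (e & ~d) = 01000100010001000100010001000100
  ((~d & ~c) | (e & ~d)) = 11000100110001001100010011000100
  (~b | ((~d & ~c) | (e & ~d))) = 11111111110001001111111111000100
  (b & e) = 00000000010101010000000001010101
  ((~b | ((~d & ~c) | (e & ~d))) | (b & e)) = 11111111110101011111111111010101

((~b | ((~d & ~c) | (e & ~d))) | (b & e))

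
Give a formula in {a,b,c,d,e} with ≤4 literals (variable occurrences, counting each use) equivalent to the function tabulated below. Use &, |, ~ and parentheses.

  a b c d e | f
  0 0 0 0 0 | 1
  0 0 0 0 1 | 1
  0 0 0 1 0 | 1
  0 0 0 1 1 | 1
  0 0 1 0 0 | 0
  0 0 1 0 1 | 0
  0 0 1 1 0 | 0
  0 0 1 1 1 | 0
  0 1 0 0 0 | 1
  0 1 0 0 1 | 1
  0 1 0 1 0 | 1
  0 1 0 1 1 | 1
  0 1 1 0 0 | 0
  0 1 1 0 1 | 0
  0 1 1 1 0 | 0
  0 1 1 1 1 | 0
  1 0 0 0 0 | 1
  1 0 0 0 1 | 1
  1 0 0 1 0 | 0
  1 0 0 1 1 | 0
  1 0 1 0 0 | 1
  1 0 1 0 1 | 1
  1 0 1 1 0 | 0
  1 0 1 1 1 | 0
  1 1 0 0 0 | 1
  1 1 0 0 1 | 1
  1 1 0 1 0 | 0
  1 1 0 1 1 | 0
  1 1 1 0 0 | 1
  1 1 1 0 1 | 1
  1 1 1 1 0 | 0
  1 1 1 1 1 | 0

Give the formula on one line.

((~d | ~a) & (a | ~c))

  ~d = 11001100110011001100110011001100
  ~a = 11111111111111110000000000000000
  (~d | ~a) = 11111111111111111100110011001100
  ~c = 11110000111100001111000011110000
  (a | ~c) = 11110000111100001111111111111111
  ((~d | ~a) & (a | ~c)) = 11110000111100001100110011001100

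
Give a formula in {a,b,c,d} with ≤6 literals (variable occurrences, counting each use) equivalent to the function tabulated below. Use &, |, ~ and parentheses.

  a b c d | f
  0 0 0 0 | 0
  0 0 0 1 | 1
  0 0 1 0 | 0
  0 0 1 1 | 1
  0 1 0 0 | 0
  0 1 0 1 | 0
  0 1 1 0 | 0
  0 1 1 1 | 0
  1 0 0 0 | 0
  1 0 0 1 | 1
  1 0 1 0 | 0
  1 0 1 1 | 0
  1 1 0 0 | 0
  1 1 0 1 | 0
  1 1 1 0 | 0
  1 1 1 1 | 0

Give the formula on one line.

  ~c = 1100110011001100
  ~a = 1111111100000000
  (~a & d) = 0101010100000000
  (~c | (~a & d)) = 1101110111001100
  (c | d) = 0111011101110111
  ~b = 1111000011110000
  ((c | d) & ~b) = 0111000001110000
  ((~c | (~a & d)) & ((c | d) & ~b)) = 0101000001000000

((~c | (~a & d)) & ((c | d) & ~b))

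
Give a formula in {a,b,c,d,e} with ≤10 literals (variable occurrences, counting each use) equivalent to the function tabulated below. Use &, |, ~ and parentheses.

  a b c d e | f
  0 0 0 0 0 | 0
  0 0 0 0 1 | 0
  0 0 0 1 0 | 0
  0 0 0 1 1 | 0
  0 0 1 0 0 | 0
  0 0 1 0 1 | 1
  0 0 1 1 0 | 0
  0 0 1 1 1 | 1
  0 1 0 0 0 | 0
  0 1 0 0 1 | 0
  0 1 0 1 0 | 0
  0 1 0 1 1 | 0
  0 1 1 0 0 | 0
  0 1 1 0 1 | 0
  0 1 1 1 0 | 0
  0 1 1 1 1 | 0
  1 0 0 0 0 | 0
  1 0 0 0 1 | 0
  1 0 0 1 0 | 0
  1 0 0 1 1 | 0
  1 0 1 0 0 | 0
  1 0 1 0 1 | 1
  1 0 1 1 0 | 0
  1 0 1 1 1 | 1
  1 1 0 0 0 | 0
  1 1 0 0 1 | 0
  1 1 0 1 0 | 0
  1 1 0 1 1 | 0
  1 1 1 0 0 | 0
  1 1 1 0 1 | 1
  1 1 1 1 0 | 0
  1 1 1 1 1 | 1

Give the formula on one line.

((a | (((~d | ~a) | (~e & ~b)) & (c & ~b))) & (c & e))

  ~d = 11001100110011001100110011001100
  ~a = 11111111111111110000000000000000
  (~d | ~a) = 11111111111111111100110011001100
  ~e = 10101010101010101010101010101010
  ~b = 11111111000000001111111100000000
  (~e & ~b) = 10101010000000001010101000000000
  ((~d | ~a) | (~e & ~b)) = 11111111111111111110111011001100
  (c & ~b) = 00001111000000000000111100000000
  (((~d | ~a) | (~e & ~b)) & (c & ~b)) = 00001111000000000000111000000000
  (a | (((~d | ~a) | (~e & ~b)) & (c & ~b))) = 00001111000000001111111111111111
  (c & e) = 00000101000001010000010100000101
  ((a | (((~d | ~a) | (~e & ~b)) & (c & ~b))) & (c & e)) = 00000101000000000000010100000101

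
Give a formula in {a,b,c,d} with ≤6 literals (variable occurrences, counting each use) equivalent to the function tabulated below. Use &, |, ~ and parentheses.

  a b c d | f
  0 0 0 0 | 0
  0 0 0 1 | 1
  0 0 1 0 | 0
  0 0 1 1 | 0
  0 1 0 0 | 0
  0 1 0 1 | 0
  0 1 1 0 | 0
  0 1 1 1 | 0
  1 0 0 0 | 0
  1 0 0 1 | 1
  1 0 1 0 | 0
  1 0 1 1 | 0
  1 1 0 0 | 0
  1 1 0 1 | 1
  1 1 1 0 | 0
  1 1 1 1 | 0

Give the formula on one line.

  ~b = 1111000011110000
  (~b | a) = 1111000011111111
  ~c = 1100110011001100
  (~c & d) = 0100010001000100
  ((~b | a) & (~c & d)) = 0100000001000100

((~b | a) & (~c & d))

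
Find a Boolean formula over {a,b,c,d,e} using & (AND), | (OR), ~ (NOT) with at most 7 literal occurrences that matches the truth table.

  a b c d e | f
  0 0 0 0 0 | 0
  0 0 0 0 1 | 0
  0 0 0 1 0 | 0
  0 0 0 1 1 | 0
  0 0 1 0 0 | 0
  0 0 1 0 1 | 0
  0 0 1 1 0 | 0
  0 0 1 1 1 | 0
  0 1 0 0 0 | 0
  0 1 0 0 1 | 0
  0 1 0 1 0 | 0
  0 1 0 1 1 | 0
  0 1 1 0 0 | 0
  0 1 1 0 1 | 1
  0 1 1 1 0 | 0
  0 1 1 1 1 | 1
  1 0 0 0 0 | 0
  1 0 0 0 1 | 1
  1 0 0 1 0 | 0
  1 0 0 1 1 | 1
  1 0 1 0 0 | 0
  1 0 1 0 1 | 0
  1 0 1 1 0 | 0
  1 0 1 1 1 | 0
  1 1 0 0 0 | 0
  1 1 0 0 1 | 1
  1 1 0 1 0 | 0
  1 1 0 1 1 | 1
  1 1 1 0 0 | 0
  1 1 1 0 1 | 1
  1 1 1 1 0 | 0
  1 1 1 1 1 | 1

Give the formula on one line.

  ~c = 11110000111100001111000011110000
  (b | ~c) = 11110000111111111111000011111111
  (a & e) = 00000000000000000101010101010101
  (e & c) = 00000101000001010000010100000101
  ((a & e) | (e & c)) = 00000101000001010101010101010101
  ((b | ~c) & ((a & e) | (e & c))) = 00000000000001010101000001010101

((b | ~c) & ((a & e) | (e & c)))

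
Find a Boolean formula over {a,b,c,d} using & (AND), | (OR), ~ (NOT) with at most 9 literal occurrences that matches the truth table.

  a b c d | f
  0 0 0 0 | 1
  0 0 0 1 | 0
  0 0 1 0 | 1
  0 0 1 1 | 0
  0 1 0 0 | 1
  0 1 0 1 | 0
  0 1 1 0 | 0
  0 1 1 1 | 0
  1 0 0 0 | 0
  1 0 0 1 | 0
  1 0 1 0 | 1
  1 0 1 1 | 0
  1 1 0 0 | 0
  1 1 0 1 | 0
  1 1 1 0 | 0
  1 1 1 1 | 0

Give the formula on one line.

  ~d = 1010101010101010
  ~b = 1111000011110000
  ~c = 1100110011001100
  (~b | ~c) = 1111110011111100
  (~d & (~b | ~c)) = 1010100010101000
  (d | c) = 0111011101110111
  (b | a) = 0000111111111111
  ((d | c) & (b | a)) = 0000011101110111
  ~a = 1111111100000000
  (c | ~a) = 1111111100110011
  (((d | c) & (b | a)) | (c | ~a)) = 1111111101110111
  ((~d & (~b | ~c)) & (((d | c) & (b | a)) | (c | ~a))) = 1010100000100000

((~d & (~b | ~c)) & (((d | c) & (b | a)) | (c | ~a)))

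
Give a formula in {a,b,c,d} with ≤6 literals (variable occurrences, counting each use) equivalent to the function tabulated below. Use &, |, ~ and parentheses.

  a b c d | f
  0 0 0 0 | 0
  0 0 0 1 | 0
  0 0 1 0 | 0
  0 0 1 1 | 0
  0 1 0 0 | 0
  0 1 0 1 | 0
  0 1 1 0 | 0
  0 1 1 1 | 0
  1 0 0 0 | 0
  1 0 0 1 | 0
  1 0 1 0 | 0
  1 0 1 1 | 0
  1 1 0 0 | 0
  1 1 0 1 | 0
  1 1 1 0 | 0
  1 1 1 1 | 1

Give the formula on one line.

((a & c) & (d & b))

  (a & c) = 0000000000110011
  (d & b) = 0000010100000101
  ((a & c) & (d & b)) = 0000000000000001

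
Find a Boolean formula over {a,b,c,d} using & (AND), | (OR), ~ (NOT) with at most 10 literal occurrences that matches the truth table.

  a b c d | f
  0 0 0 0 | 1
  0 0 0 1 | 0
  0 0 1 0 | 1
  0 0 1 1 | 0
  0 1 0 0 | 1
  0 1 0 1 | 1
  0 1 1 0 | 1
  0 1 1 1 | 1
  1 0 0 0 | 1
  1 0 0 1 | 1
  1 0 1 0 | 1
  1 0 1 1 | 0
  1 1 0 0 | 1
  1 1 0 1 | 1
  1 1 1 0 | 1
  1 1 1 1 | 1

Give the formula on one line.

  ~c = 1100110011001100
  (b & ~c) = 0000110000001100
  ~d = 1010101010101010
  ((b & ~c) | ~d) = 1010111010101110
  (a | c) = 0011001111111111
  (b | ~c) = 1100111111001111
  (d & (b | ~c)) = 0100010101000101
  ((a | c) & (d & (b | ~c))) = 0000000101000101
  (((b & ~c) | ~d) | ((a | c) & (d & (b | ~c)))) = 1010111111101111

(((b & ~c) | ~d) | ((a | c) & (d & (b | ~c))))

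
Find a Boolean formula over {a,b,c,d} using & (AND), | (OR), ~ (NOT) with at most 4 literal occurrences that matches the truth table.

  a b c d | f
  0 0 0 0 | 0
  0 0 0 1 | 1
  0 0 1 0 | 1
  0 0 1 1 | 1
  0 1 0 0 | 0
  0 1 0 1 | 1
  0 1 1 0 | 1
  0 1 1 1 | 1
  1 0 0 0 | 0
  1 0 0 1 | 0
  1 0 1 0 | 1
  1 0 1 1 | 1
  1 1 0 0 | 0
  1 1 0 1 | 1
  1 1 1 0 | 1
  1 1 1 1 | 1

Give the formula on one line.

(c | (d & (b | ~a)))

  ~a = 1111111100000000
  (b | ~a) = 1111111100001111
  (d & (b | ~a)) = 0101010100000101
  (c | (d & (b | ~a))) = 0111011100110111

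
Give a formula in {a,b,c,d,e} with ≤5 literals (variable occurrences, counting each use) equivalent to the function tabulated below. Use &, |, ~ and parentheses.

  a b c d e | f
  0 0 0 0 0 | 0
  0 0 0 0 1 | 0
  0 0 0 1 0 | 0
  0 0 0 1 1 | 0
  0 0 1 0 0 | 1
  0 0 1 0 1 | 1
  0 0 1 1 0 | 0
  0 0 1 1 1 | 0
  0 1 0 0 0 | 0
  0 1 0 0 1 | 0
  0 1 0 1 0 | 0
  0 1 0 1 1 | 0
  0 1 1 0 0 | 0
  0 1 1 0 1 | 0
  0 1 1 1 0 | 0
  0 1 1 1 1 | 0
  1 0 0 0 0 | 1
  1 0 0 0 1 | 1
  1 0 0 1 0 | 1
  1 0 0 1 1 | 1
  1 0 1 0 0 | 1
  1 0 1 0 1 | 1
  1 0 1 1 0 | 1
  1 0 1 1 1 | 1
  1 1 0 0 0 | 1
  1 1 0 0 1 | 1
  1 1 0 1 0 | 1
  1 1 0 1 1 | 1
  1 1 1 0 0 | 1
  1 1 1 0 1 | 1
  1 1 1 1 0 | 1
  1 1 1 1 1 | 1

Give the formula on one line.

  ~b = 11111111000000001111111100000000
  ~d = 11001100110011001100110011001100
  (~b & ~d) = 11001100000000001100110000000000
  (c & (~b & ~d)) = 00001100000000000000110000000000
  (a | (c & (~b & ~d))) = 00001100000000001111111111111111

(a | (c & (~b & ~d)))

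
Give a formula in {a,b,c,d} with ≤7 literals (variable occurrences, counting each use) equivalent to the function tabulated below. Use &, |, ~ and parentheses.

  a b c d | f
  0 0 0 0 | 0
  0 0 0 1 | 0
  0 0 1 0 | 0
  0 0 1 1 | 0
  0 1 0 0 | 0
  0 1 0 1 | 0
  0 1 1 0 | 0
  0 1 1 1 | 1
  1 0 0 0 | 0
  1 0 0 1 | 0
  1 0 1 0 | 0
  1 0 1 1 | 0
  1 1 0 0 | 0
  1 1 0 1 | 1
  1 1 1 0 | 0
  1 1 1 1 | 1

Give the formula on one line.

  (c | a) = 0011001111111111
  ((c | a) & b) = 0000001100001111
  (d & ((c | a) & b)) = 0000000100000101

(d & ((c | a) & b))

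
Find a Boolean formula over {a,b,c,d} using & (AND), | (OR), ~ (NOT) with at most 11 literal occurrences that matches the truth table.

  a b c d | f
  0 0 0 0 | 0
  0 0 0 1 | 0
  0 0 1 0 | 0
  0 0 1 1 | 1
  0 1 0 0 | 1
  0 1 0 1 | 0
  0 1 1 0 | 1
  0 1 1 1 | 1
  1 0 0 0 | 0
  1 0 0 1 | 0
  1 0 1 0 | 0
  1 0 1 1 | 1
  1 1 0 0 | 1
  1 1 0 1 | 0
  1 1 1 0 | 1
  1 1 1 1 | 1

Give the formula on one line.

  (b & c) = 0000001100000011
  ~c = 1100110011001100
  (~c | a) = 1100110011111111
  ~d = 1010101010101010
  (b & ~d) = 0000101000001010
  ((~c | a) & (b & ~d)) = 0000100000001010
  (~c | d) = 1101110111011101
  ((~c | d) & c) = 0001000100010001
  (((~c | a) & (b & ~d)) | ((~c | d) & c)) = 0001100100011011
  ((b & c) | (((~c | a) & (b & ~d)) | ((~c | d) & c))) = 0001101100011011

((b & c) | (((~c | a) & (b & ~d)) | ((~c | d) & c)))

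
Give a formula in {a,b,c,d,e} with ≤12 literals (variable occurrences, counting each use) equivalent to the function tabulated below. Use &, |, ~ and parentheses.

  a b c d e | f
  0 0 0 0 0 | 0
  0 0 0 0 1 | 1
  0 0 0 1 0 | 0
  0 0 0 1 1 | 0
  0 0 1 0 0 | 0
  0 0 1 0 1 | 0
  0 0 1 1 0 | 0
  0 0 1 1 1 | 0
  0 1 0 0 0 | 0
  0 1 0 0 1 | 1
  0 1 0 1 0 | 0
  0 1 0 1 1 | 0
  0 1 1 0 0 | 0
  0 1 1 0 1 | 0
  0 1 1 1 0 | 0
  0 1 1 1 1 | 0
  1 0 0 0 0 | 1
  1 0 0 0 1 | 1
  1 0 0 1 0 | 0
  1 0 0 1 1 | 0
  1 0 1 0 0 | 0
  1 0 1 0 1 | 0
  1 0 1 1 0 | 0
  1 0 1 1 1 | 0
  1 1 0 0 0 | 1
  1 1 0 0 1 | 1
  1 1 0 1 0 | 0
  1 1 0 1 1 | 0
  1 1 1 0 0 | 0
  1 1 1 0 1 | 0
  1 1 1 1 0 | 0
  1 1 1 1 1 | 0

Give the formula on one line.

((~c & (e | ((d & ~a) | a))) & (~d & (~c | (~d & a))))

  ~c = 11110000111100001111000011110000
  ~a = 11111111111111110000000000000000
  (d & ~a) = 00110011001100110000000000000000
  ((d & ~a) | a) = 00110011001100111111111111111111
  (e | ((d & ~a) | a)) = 01110111011101111111111111111111
  (~c & (e | ((d & ~a) | a))) = 01110000011100001111000011110000
  ~d = 11001100110011001100110011001100
  (~d & a) = 00000000000000001100110011001100
  (~c | (~d & a)) = 11110000111100001111110011111100
  (~d & (~c | (~d & a))) = 11000000110000001100110011001100
  ((~c & (e | ((d & ~a) | a))) & (~d & (~c | (~d & a)))) = 01000000010000001100000011000000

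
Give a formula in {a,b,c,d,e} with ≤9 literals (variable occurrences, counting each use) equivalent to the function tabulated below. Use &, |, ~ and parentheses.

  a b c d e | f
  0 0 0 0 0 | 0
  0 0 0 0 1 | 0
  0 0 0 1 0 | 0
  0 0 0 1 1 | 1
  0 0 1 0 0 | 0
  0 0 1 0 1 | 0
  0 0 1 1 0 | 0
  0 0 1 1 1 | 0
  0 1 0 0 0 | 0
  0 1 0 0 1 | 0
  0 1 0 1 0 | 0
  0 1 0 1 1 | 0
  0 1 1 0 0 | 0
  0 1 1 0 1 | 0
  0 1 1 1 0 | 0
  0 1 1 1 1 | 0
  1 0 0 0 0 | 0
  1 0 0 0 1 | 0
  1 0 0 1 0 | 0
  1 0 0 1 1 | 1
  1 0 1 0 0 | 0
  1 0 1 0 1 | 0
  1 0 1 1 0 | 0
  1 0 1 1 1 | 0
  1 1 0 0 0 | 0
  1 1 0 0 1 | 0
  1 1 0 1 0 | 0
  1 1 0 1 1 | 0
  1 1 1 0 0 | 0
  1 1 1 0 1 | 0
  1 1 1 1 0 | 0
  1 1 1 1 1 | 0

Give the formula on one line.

(~b & (d & (e & ((~e | ~c) & (~b | d)))))

  ~b = 11111111000000001111111100000000
  ~e = 10101010101010101010101010101010
  ~c = 11110000111100001111000011110000
  (~e | ~c) = 11111010111110101111101011111010
  (~b | d) = 11111111001100111111111100110011
  ((~e | ~c) & (~b | d)) = 11111010001100101111101000110010
  (e & ((~e | ~c) & (~b | d))) = 01010000000100000101000000010000
  (d & (e & ((~e | ~c) & (~b | d)))) = 00010000000100000001000000010000
  (~b & (d & (e & ((~e | ~c) & (~b | d))))) = 00010000000000000001000000000000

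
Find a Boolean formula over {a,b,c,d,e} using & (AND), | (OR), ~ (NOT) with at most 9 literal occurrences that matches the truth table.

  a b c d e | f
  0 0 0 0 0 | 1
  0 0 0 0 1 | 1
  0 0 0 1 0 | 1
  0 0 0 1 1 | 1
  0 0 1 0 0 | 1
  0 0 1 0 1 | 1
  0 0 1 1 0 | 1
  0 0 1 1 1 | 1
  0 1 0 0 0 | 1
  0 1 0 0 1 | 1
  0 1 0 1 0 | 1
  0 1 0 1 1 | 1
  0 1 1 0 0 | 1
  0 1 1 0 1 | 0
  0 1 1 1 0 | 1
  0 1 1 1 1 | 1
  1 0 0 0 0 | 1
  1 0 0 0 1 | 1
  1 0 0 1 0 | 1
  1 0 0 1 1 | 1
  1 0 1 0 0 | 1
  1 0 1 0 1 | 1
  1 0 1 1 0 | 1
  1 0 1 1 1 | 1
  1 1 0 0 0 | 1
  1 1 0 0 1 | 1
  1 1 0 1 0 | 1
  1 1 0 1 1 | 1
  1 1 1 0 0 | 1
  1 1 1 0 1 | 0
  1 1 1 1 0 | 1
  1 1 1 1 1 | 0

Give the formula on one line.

  ~b = 11111111000000001111111100000000
  ~c = 11110000111100001111000011110000
  (~b | ~c) = 11111111111100001111111111110000
  (~c & e) = 01010000010100000101000001010000
  (d | a) = 00110011001100111111111111111111
  ~a = 11111111111111110000000000000000
  ((d | a) & ~a) = 00110011001100110000000000000000
  ~e = 10101010101010101010101010101010
  (c & ~e) = 00001010000010100000101000001010
  (((d | a) & ~a) | (c & ~e)) = 00111011001110110000101000001010
  ((~c & e) | (((d | a) & ~a) | (c & ~e))) = 01111011011110110101101001011010
  ((~b | ~c) | ((~c & e) | (((d | a) & ~a) | (c & ~e)))) = 11111111111110111111111111111010

((~b | ~c) | ((~c & e) | (((d | a) & ~a) | (c & ~e))))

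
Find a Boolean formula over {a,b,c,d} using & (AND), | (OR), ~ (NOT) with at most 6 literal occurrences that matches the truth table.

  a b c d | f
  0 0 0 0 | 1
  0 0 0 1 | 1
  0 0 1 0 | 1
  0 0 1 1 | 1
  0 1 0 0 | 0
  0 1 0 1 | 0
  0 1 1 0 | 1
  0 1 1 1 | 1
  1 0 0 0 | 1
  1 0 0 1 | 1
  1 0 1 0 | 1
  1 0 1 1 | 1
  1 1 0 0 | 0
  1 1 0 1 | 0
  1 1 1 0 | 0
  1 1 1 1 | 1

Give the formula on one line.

  ~b = 1111000011110000
  ~a = 1111111100000000
  (~a | d) = 1111111101010101
  ((~a | d) & c) = 0011001100010001
  (~b | ((~a | d) & c)) = 1111001111110001

(~b | ((~a | d) & c))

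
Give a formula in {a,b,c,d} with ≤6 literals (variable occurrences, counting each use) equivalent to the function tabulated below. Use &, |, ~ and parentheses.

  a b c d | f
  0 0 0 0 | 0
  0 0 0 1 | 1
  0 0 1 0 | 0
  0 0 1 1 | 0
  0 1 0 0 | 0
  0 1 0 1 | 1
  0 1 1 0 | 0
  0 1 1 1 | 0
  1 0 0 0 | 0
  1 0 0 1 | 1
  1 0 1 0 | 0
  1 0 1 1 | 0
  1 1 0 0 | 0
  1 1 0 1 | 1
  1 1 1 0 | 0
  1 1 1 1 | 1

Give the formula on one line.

  ~c = 1100110011001100
  (a & b) = 0000000000001111
  (~c | (a & b)) = 1100110011001111
  ~d = 1010101010101010
  ((~c | (a & b)) | ~d) = 1110111011101111
  (((~c | (a & b)) | ~d) & d) = 0100010001000101

(((~c | (a & b)) | ~d) & d)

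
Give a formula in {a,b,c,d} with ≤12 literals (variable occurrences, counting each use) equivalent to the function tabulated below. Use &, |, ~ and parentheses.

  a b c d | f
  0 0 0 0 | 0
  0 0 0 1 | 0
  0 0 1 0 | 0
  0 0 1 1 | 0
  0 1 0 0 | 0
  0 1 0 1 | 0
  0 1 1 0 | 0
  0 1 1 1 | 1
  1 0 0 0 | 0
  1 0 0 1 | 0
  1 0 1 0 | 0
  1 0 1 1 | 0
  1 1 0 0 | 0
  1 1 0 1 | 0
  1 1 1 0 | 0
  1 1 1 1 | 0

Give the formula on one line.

((d & c) & (d & ((((b | a) | ~c) & ~a) | (~b & ~d))))

  (d & c) = 0001000100010001
  (b | a) = 0000111111111111
  ~c = 1100110011001100
  ((b | a) | ~c) = 1100111111111111
  ~a = 1111111100000000
  (((b | a) | ~c) & ~a) = 1100111100000000
  ~b = 1111000011110000
  ~d = 1010101010101010
  (~b & ~d) = 1010000010100000
  ((((b | a) | ~c) & ~a) | (~b & ~d)) = 1110111110100000
  (d & ((((b | a) | ~c) & ~a) | (~b & ~d))) = 0100010100000000
  ((d & c) & (d & ((((b | a) | ~c) & ~a) | (~b & ~d)))) = 0000000100000000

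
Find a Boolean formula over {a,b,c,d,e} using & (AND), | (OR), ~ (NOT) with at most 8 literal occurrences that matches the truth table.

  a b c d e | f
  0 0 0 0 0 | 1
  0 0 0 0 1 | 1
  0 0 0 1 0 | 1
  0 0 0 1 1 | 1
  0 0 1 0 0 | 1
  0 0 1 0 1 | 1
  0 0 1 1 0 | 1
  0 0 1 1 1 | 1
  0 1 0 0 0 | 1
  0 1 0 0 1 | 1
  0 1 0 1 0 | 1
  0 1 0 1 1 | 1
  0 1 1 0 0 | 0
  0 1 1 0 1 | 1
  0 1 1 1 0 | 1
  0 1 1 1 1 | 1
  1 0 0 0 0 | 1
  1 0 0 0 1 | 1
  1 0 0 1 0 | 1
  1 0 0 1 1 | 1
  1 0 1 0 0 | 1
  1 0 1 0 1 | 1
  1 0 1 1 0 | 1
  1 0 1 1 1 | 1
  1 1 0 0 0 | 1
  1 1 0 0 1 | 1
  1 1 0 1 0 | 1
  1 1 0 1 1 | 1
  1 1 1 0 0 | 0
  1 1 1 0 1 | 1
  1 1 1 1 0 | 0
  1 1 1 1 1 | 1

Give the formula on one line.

(((~a & d) | (e & b)) | (~b | (~e & ~c)))

  ~a = 11111111111111110000000000000000
  (~a & d) = 00110011001100110000000000000000
  (e & b) = 00000000010101010000000001010101
  ((~a & d) | (e & b)) = 00110011011101110000000001010101
  ~b = 11111111000000001111111100000000
  ~e = 10101010101010101010101010101010
  ~c = 11110000111100001111000011110000
  (~e & ~c) = 10100000101000001010000010100000
  (~b | (~e & ~c)) = 11111111101000001111111110100000
  (((~a & d) | (e & b)) | (~b | (~e & ~c))) = 11111111111101111111111111110101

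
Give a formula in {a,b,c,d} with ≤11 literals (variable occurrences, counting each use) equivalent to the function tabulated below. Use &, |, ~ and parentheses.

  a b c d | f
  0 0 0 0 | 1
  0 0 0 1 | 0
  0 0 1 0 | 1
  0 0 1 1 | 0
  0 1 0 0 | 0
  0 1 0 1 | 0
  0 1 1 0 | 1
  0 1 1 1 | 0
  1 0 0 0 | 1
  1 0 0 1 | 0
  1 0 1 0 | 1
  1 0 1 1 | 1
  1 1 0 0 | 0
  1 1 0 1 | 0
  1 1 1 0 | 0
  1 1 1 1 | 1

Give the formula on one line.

  ~b = 1111000011110000
  (~b | d) = 1111010111110101
  ~d = 1010101010101010
  ((~b | d) & ~d) = 1010000010100000
  ~a = 1111111100000000
  (d | ~a) = 1111111101010101
  (c & (d | ~a)) = 0011001100010001
  (((~b | d) & ~d) | (c & (d | ~a))) = 1011001110110001
  (a | ~d) = 1010101011111111
  ((((~b | d) & ~d) | (c & (d | ~a))) & (a | ~d)) = 1010001010110001

((((~b | d) & ~d) | (c & (d | ~a))) & (a | ~d))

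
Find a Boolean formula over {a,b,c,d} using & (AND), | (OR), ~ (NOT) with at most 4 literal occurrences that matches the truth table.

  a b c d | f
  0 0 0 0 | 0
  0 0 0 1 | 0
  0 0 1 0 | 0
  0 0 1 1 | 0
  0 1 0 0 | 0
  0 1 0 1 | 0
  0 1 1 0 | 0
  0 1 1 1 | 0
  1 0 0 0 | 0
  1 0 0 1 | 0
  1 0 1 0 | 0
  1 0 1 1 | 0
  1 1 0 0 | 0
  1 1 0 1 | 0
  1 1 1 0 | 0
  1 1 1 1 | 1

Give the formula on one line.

  (c & d) = 0001000100010001
  ((c & d) & b) = 0000000100000001
  (a & ((c & d) & b)) = 0000000000000001

(a & ((c & d) & b))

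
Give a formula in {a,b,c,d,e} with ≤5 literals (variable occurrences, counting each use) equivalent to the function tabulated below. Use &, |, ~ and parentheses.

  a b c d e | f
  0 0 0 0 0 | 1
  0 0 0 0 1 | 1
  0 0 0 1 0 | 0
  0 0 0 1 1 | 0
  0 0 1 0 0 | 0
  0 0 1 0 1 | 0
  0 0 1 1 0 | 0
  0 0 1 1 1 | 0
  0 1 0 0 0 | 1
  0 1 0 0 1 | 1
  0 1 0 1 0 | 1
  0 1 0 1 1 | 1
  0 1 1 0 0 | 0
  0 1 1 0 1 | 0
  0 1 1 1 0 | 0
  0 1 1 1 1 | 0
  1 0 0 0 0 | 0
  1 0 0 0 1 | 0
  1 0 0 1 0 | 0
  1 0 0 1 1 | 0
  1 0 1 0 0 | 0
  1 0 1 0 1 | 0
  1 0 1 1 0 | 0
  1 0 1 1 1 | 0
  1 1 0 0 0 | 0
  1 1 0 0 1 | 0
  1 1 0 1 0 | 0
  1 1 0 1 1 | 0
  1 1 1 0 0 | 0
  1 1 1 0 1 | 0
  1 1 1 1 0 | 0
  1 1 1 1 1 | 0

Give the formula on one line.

  ~c = 11110000111100001111000011110000
  ~a = 11111111111111110000000000000000
  (~c & ~a) = 11110000111100000000000000000000
  ~d = 11001100110011001100110011001100
  (b | ~d) = 11001100111111111100110011111111
  ((~c & ~a) & (b | ~d)) = 11000000111100000000000000000000

((~c & ~a) & (b | ~d))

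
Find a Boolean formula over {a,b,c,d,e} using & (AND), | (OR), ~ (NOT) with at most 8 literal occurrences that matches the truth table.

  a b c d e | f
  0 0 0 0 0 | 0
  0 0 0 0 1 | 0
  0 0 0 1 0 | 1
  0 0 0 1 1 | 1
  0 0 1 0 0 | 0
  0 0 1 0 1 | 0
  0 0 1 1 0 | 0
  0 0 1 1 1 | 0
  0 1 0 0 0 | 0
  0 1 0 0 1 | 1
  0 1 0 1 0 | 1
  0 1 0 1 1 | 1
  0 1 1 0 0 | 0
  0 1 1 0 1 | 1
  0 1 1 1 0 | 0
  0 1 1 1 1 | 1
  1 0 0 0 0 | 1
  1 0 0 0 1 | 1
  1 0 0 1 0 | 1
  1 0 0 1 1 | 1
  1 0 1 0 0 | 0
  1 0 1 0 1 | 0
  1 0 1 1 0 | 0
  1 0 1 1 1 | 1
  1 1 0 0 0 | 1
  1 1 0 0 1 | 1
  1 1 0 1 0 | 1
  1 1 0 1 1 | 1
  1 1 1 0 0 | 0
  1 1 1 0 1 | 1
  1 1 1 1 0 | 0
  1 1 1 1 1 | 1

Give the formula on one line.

((~c & (d | a)) | (((b | d) & e) & (b | a)))

  ~c = 11110000111100001111000011110000
  (d | a) = 00110011001100111111111111111111
  (~c & (d | a)) = 00110000001100001111000011110000
  (b | d) = 00110011111111110011001111111111
  ((b | d) & e) = 00010001010101010001000101010101
  (b | a) = 00000000111111111111111111111111
  (((b | d) & e) & (b | a)) = 00000000010101010001000101010101
  ((~c & (d | a)) | (((b | d) & e) & (b | a))) = 00110000011101011111000111110101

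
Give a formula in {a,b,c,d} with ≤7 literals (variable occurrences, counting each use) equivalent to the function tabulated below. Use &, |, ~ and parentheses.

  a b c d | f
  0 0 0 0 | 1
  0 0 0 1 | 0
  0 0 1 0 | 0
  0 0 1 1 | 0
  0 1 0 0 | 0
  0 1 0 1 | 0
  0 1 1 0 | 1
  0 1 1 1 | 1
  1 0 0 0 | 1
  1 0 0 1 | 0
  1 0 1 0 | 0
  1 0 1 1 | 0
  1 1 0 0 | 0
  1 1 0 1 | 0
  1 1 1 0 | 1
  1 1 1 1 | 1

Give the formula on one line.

((c | ~b) & (b | (~c & ~d)))

  ~b = 1111000011110000
  (c | ~b) = 1111001111110011
  ~c = 1100110011001100
  ~d = 1010101010101010
  (~c & ~d) = 1000100010001000
  (b | (~c & ~d)) = 1000111110001111
  ((c | ~b) & (b | (~c & ~d))) = 1000001110000011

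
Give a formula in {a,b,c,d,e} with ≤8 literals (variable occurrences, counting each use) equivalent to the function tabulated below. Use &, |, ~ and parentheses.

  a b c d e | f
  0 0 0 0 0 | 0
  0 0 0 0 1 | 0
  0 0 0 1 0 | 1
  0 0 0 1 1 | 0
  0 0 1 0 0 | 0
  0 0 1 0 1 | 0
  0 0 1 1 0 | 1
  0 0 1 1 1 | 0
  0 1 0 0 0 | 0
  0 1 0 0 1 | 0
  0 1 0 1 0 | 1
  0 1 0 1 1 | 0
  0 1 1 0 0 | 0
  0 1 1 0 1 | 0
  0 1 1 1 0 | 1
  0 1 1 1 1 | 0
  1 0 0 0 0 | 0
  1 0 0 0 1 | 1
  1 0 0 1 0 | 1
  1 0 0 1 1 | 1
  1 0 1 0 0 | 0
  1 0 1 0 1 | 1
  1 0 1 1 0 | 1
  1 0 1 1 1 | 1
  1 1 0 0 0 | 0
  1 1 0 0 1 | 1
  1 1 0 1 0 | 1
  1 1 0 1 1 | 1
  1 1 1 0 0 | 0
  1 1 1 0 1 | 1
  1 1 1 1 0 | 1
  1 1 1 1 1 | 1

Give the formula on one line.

  (d & a) = 00000000000000000011001100110011
  ~e = 10101010101010101010101010101010
  ((d & a) | ~e) = 10101010101010101011101110111011
  (d & ((d & a) | ~e)) = 00100010001000100011001100110011
  (a & e) = 00000000000000000101010101010101
  ~d = 11001100110011001100110011001100
  ((a & e) & ~d) = 00000000000000000100010001000100
  ((d & ((d & a) | ~e)) | ((a & e) & ~d)) = 00100010001000100111011101110111

((d & ((d & a) | ~e)) | ((a & e) & ~d))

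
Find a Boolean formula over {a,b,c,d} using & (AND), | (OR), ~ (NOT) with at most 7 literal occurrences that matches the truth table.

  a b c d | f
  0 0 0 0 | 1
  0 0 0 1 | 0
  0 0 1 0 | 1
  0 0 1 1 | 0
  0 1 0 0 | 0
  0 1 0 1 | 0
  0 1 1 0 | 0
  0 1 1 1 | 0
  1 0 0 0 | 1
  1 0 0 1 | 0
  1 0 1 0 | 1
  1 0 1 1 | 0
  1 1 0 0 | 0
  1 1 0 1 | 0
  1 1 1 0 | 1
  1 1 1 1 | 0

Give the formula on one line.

  ~b = 1111000011110000
  ~d = 1010101010101010
  (c & a) = 0000000000110011
  (~d & (c & a)) = 0000000000100010
  (~b | (~d & (c & a))) = 1111000011110010
  ~c = 1100110011001100
  (~c | ~d) = 1110111011101110
  ((~b | (~d & (c & a))) & (~c | ~d)) = 1110000011100010
  (((~b | (~d & (c & a))) & (~c | ~d)) & ~d) = 1010000010100010

(((~b | (~d & (c & a))) & (~c | ~d)) & ~d)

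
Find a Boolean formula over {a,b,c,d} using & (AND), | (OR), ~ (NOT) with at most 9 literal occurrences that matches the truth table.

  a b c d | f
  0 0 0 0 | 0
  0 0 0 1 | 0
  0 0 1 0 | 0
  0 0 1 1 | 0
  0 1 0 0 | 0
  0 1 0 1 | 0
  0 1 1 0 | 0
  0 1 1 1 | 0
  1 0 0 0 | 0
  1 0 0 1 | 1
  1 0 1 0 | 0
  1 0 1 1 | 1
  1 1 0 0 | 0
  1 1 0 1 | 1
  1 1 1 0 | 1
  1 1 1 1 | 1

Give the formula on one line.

  ~c = 1100110011001100
  (~c & d) = 0100010001000100
  (c | (~c & d)) = 0111011101110111
  ((c | (~c & d)) & a) = 0000000001110111
  ~d = 1010101010101010
  (b & ~d) = 0000101000001010
  (d | (b & ~d)) = 0101111101011111
  (((c | (~c & d)) & a) & (d | (b & ~d))) = 0000000001010111

(((c | (~c & d)) & a) & (d | (b & ~d)))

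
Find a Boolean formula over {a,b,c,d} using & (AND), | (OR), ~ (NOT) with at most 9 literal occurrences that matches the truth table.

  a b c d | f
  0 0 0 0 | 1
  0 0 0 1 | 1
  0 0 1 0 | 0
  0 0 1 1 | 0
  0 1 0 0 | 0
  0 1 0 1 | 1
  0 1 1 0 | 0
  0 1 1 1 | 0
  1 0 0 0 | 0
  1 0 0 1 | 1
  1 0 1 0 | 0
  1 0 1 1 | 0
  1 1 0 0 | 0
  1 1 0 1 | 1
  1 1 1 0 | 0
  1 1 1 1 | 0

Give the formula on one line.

((d | (~c & (~a & ~b))) & (~c & ((~a | d) | c)))

  ~c = 1100110011001100
  ~a = 1111111100000000
  ~b = 1111000011110000
  (~a & ~b) = 1111000000000000
  (~c & (~a & ~b)) = 1100000000000000
  (d | (~c & (~a & ~b))) = 1101010101010101
  (~a | d) = 1111111101010101
  ((~a | d) | c) = 1111111101110111
  (~c & ((~a | d) | c)) = 1100110001000100
  ((d | (~c & (~a & ~b))) & (~c & ((~a | d) | c))) = 1100010001000100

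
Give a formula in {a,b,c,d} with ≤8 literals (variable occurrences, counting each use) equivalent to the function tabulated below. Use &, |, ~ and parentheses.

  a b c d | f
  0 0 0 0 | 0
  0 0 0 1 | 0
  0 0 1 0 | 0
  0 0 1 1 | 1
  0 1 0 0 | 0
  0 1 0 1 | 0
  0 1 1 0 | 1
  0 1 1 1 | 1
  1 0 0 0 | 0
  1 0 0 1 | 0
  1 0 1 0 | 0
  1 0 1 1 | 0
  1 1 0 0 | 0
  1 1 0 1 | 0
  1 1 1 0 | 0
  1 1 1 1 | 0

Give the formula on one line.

((~a & c) & ((c & a) | ((b | ~c) | d)))

  ~a = 1111111100000000
  (~a & c) = 0011001100000000
  (c & a) = 0000000000110011
  ~c = 1100110011001100
  (b | ~c) = 1100111111001111
  ((b | ~c) | d) = 1101111111011111
  ((c & a) | ((b | ~c) | d)) = 1101111111111111
  ((~a & c) & ((c & a) | ((b | ~c) | d))) = 0001001100000000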